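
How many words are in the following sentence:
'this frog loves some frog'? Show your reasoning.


Split into words: this | frog | loves | some | frog = 5 words.

5


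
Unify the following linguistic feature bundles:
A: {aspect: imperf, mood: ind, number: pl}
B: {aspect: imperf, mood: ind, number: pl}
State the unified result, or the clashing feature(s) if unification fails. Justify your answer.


Compare features:
aspect: A=imperf vs B=imperf -> unified: imperf
mood: A=ind vs B=ind -> unified: ind
number: A=pl vs B=pl -> unified: pl
No clashes found.

Unified: {aspect: imperf, mood: ind, number: pl}


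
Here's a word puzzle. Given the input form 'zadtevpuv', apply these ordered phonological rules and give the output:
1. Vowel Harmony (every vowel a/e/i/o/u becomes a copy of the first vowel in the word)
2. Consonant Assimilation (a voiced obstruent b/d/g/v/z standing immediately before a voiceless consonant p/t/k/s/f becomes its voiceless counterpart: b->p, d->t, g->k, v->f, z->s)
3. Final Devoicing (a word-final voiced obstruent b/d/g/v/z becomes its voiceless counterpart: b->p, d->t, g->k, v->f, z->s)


Starting form: 'zadtevpuv'
Rule 1: Vowel Harmony: all vowels become 'a' (matching first vowel). 'zadtevpuv' -> 'zadtavpav'
Rule 2: Consonant Assimilation: voiced obstruent before voiceless consonant becomes voiceless ('dt' -> 'tt', 'vp' -> 'fp'). 'zadtavpav' -> 'zattafpav'
Rule 3: Final Devoicing: word-final voiced obstruent 'v' becomes voiceless 'f'. 'zattafpav' -> 'zattafpaf'
Final form: 'zattafpaf'

zattafpaf


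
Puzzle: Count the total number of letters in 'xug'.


Spell out 'xug' and number each letter: x(1), u(2), g(3). Total: 3 letters.

3


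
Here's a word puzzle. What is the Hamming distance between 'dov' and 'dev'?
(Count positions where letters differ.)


Alignment:
Position 1: 'd' vs 'd' = match
Position 2: 'o' vs 'e' = DIFFER
Position 3: 'v' vs 'v' = match
Total differences: 1

1


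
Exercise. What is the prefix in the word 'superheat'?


The word 'superheat' = 'super' (prefix) + 'heat' (root). The prefix is 'super'.

super


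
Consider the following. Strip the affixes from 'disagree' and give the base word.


Remove prefix 'dis' from 'disagree' to get root 'agree'.

agree


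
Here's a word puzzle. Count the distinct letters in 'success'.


Unique letters in 'success': {c, e, s, u} = 4 distinct letters.

4


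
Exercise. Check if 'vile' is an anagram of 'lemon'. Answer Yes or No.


Sorted letters of 'vile': 'eilv'
Sorted letters of 'lemon': 'elmno'
They do not match.

No


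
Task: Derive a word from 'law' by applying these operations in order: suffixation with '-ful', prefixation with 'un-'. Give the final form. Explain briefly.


Step 1: Add suffix '-ful' to 'law' = 'lawful'
Step 2: Add prefix 'un-' to 'lawful' = 'unlawful'

unlawful


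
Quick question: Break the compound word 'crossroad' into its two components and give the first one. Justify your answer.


Split 'crossroad' into 'cross' + 'road'. The first part is 'cross'.

cross


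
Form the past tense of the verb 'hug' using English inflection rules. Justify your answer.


Apply rule: Double final consonant and add -ed. 'hug' becomes 'hugged'.

hugged


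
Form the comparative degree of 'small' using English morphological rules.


Apply comparative formation (add -er): 'small' -> 'smaller'.

smaller


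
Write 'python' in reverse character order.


Reverse 'python' character by character: 'nohtyp'.

nohtyp


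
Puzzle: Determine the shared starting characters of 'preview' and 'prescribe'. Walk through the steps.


Compare from the start: 3 characters match: 'pre'. Mismatch at position 4: 'v' vs 's'.

pre


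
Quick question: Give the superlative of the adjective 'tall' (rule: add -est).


Apply superlative formation (add -est): 'tall' -> 'tallest'.

tallest


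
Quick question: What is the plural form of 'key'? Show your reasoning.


Apply rule: Add -s. 'key' becomes 'keys'.

keys


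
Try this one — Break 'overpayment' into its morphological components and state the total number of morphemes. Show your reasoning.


Step 1: Identify prefix: 'over' (meaning: excessively)
Step 2: Identify root: 'pay'
Step 3: Identify suffix(es): 'ment'
Decomposition: over- (prefix: excessively) + pay (root) + -ment (suffix: action/result)
Total morphemes: 3

3 morphemes (over- (prefix: excessively) + pay (root) + -ment (suffix: action/result))


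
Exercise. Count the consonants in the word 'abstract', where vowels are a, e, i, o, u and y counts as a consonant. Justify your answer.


Consonants in 'abstract': b, s, t, r, c, t = 6 consonants.

6


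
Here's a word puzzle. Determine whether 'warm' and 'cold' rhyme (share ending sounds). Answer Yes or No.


Rime (stressed vowel + following sounds) of 'warm': -arm = /ɔːrm/
Rime of 'cold': -old = /oʊld/
/ɔːrm/ and /oʊld/ are different ending sounds, so the words do not rhyme.

No


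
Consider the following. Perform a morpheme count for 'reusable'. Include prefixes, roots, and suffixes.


Decomposition: re- (prefix) + use (root) + -able (suffix) = 3 morpheme(s)

3 morphemes


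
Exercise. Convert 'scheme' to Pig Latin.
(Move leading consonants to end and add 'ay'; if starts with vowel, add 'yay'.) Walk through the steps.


'scheme': move consonant cluster 'sch' to end and add 'ay': 'emeschay'.

emeschay


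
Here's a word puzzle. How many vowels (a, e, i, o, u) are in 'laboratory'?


Vowels in 'laboratory': a, o, a, o = 4 vowels.

4


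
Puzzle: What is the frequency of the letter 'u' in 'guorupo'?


Letter 'u' in 'guorupo': found at position(s) 2, 5 = 2 occurrence(s).

2


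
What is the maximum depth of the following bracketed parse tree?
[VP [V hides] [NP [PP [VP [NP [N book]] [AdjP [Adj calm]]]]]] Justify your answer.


Count bracket nesting levels:
'[' at pos 0: depth = 1
'[' at pos 4: depth = 2
'[' at pos 14: depth = 2
'[' at pos 18: depth = 3
'[' at pos 22: depth = 4
'[' at pos 26: depth = 5
'[' at pos 30: depth = 6
'[' at pos 40: depth = 5
'[' at pos 46: depth = 6
Maximum depth reached: 6

6


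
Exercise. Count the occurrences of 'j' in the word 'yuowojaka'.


Letter 'j' in 'yuowojaka': found at position(s) 6 = 1 occurrence(s).

1


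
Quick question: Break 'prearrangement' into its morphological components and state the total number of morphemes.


Step 1: Identify prefix: 'pre' (meaning: before)
Step 2: Identify root: 'arrange'
Step 3: Identify suffix(es): 'ment'
Decomposition: pre- (prefix: before) + arrange (root) + -ment (suffix: action/result)
Total morphemes: 3

3 morphemes (pre- (prefix: before) + arrange (root) + -ment (suffix: action/result))


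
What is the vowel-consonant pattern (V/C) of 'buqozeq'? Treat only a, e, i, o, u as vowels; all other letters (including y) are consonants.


Letter mapping: b = C, u = V, q = C, o = V, z = C, e = V, q = C.

CVCVCVC


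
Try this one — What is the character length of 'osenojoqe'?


Spell out 'osenojoqe' and number each letter: o(1), s(2), e(3), n(4), o(5), j(6), o(7), q(8), e(9). Total: 9 letters.

9


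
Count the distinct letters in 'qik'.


Unique letters in 'qik': {i, k, q} = 3 distinct letters.

3


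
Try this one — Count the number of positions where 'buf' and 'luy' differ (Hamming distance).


Alignment:
Position 1: 'b' vs 'l' = DIFFER
Position 2: 'u' vs 'u' = match
Position 3: 'f' vs 'y' = DIFFER
Total differences: 2

2


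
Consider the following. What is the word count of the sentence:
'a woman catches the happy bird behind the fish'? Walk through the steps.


Split into words: a | woman | catches | the | happy | bird | behind | the | fish = 9 words.

9


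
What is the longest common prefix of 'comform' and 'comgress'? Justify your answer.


Compare from the start: 3 characters match: 'com'. Mismatch at position 4: 'f' vs 'g'.

com


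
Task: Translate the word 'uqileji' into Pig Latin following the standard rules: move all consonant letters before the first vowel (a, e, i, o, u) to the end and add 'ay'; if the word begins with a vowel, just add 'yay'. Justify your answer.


'uqileji' starts with a vowel, so add 'yay': 'uqilejiyay'.

uqilejiyay


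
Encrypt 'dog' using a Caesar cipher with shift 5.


Shift each letter by 5: d -> i, o -> t, g -> l. Result: 'itl'.

itl


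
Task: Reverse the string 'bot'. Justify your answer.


Reverse 'bot' character by character: 'tob'.

tob


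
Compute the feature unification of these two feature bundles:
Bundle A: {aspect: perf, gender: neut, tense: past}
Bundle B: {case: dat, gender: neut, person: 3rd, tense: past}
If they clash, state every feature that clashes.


Compare features:
aspect: A=perf vs B=_ -> unified: perf
case: A=_ vs B=dat -> unified: dat
gender: A=neut vs B=neut -> unified: neut
person: A=_ vs B=3rd -> unified: 3rd
tense: A=past vs B=past -> unified: past
No clashes found.

Unified: {aspect: perf, case: dat, gender: neut, person: 3rd, tense: past}


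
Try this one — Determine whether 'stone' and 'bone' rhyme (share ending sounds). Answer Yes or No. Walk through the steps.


Rime (stressed vowel + following sounds) of 'stone': -one = /oʊn/
Rime of 'bone': -one = /oʊn/
/oʊn/ and /oʊn/ are the same ending sound, so the words rhyme.

Yes


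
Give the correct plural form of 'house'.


Apply rule: Add -s. 'house' becomes 'houses'.

houses


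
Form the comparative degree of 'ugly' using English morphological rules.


Apply comparative formation (consonant + y: change y to i, add -er): 'ugly' -> 'uglier'.

uglier


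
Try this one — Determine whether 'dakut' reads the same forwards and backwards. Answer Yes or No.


Forward: 'dakut'
Reversed: 'tukad'
They differ.

No


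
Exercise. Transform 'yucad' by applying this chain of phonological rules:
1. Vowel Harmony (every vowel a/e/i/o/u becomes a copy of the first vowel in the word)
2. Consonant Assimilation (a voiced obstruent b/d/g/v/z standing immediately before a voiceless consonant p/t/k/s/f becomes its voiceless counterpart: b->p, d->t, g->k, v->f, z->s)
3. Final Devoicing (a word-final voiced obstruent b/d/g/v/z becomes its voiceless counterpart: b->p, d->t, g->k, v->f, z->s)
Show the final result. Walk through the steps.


Starting form: 'yucad'
Rule 1: Vowel Harmony: all vowels become 'u' (matching first vowel). 'yucad' -> 'yucud'
Rule 2: Consonant Assimilation: no voiced obstruent (b/d/g/v/z) stands immediately before a voiceless consonant (p/t/k/s/f). No change.
Rule 3: Final Devoicing: word-final voiced obstruent 'd' becomes voiceless 't'. 'yucud' -> 'yucut'
Final form: 'yucut'

yucut


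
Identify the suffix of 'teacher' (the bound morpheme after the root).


The word 'teacher' = 'teach' (root) + '-er' (suffix). The suffix is '-er'.

er


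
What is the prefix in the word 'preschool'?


The word 'preschool' = 'pre' (prefix) + 'school' (root). The prefix is 'pre'.

pre


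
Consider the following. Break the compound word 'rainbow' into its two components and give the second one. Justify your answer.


Split 'rainbow' into 'rain' + 'bow'. The second part is 'bow'.

bow


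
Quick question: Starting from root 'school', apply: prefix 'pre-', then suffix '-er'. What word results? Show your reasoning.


Step 1: Add prefix 'pre-' to 'school' = 'preschool'
Step 2: Add suffix '-er' to 'preschool' = 'preschooler'

preschooler


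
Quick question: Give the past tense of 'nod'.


Apply rule: Double final consonant and add -ed. 'nod' becomes 'nodded'.

nodded


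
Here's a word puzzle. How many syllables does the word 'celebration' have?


Break 'celebration' into syllables: cel-e-bra-tion -> cel | e | bra | tion = 4 syllables

4 syllables


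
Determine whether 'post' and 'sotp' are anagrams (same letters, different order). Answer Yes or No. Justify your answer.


Sorted letters of 'post': 'opst'
Sorted letters of 'sotp': 'opst'
They match.

Yes


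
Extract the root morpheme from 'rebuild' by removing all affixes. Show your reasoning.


Remove prefix 're' from 'rebuild' to get root 'build'.

build


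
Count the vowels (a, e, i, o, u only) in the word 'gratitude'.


Vowels in 'gratitude': a, i, u, e = 4 vowels.

4


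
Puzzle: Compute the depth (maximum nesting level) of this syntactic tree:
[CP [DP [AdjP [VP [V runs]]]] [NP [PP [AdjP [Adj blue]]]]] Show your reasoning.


Count bracket nesting levels:
'[' at pos 0: depth = 1
'[' at pos 4: depth = 2
'[' at pos 8: depth = 3
'[' at pos 14: depth = 4
'[' at pos 18: depth = 5
'[' at pos 30: depth = 2
'[' at pos 34: depth = 3
'[' at pos 38: depth = 4
'[' at pos 44: depth = 5
Maximum depth reached: 5

5


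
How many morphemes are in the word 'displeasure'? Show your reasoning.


Decomposition: dis- (prefix) + please (root) + -ure (suffix) = 3 morpheme(s)

3 morphemes


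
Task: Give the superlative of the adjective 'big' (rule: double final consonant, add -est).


Apply superlative formation (double final consonant, add -est): 'big' -> 'biggest'.

biggest


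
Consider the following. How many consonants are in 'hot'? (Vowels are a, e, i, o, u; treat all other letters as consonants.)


Consonants in 'hot': h, t = 2 consonants.

2


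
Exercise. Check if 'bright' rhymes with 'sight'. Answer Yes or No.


Rime (stressed vowel + following sounds) of 'bright': -ight = /aɪt/
Rime of 'sight': -ight = /aɪt/
/aɪt/ and /aɪt/ are the same ending sound, so the words rhyme.

Yes


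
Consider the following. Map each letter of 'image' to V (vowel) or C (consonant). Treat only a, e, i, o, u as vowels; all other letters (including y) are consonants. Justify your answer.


Letter mapping: i = V, m = C, a = V, g = C, e = V.

VCVCV


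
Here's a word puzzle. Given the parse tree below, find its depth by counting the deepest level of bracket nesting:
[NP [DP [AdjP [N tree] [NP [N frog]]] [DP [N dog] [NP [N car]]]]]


Count bracket nesting levels:
'[' at pos 0: depth = 1
'[' at pos 4: depth = 2
'[' at pos 8: depth = 3
'[' at pos 14: depth = 4
'[' at pos 23: depth = 4
'[' at pos 27: depth = 5
'[' at pos 38: depth = 3
'[' at pos 42: depth = 4
'[' at pos 50: depth = 4
'[' at pos 54: depth = 5
Maximum depth reached: 5

5


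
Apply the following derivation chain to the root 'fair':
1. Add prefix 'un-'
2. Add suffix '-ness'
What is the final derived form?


Step 1: Add prefix 'un-' to 'fair' = 'unfair'
Step 2: Add suffix '-ness' to 'unfair' = 'unfairness'

unfairness


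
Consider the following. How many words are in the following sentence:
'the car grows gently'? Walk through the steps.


Split into words: the | car | grows | gently = 4 words.

4


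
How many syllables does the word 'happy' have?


Break 'happy' into syllables: hap-py -> hap | py = 2 syllables

2 syllables


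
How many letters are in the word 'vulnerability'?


Spell out 'vulnerability' and number each letter: v(1), u(2), l(3), n(4), e(5), r(6), a(7), b(8), i(9), l(10), i(11), t(12), y(13). Total: 13 letters.

13


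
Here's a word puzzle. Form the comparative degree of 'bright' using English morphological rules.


Apply comparative formation (add -er): 'bright' -> 'brighter'.

brighter


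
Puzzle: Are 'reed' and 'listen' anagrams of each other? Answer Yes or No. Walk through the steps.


Sorted letters of 'reed': 'deer'
Sorted letters of 'listen': 'eilnst'
They do not match.

No


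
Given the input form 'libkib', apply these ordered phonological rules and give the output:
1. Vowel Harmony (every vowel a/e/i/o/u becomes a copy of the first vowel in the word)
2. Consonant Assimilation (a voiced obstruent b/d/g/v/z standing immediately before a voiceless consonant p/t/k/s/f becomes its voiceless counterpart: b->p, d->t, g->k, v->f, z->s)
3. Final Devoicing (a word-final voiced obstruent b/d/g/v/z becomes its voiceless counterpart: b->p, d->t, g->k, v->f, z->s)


Starting form: 'libkib'
Rule 1: Vowel Harmony: all vowels already match. No change.
Rule 2: Consonant Assimilation: voiced obstruent before voiceless consonant becomes voiceless ('bk' -> 'pk'). 'libkib' -> 'lipkib'
Rule 3: Final Devoicing: word-final voiced obstruent 'b' becomes voiceless 'p'. 'lipkib' -> 'lipkip'
Final form: 'lipkip'

lipkip


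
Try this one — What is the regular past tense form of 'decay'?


Apply rule: Add -ed. 'decay' becomes 'decayed'.

decayed


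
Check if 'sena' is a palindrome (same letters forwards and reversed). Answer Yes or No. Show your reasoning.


Forward: 'sena'
Reversed: 'anes'
They differ.

No


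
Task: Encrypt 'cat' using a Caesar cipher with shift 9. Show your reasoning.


Shift each letter by 9: c -> l, a -> j, t -> c. Result: 'ljc'.

ljc


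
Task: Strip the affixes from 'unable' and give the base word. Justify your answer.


Remove prefix 'un' from 'unable' to get root 'able'.

able


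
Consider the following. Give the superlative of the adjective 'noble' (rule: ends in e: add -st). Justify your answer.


Apply superlative formation (ends in e: add -st): 'noble' -> 'noblest'.

noblest


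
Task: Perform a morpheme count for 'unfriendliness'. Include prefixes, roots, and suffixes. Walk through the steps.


Decomposition: un- (prefix) + friend (root) + -ly (suffix) + -ness (suffix) = 4 morpheme(s)

4 morphemes


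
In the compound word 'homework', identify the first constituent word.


Split 'homework' into 'home' + 'work'. The first part is 'home'.

home


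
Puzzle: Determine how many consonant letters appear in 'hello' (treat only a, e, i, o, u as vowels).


Consonants in 'hello': h, l, l = 3 consonants.

3


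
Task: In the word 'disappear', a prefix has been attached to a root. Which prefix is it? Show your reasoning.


The word 'disappear' = 'dis' (prefix) + 'appear' (root). The prefix is 'dis'.

dis


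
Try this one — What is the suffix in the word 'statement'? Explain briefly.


The word 'statement' = 'state' (root) + '-ment' (suffix). The suffix is '-ment'.

ment


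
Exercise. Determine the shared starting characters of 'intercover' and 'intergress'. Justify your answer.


Compare from the start: 5 characters match: 'inter'. Mismatch at position 6: 'c' vs 'g'.

inter


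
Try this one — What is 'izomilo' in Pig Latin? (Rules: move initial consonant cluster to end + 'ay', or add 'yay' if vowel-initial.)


'izomilo' starts with a vowel, so add 'yay': 'izomiloyay'.

izomiloyay


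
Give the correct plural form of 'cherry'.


Apply rule: Change -y to -ies (consonant + y). 'cherry' becomes 'cherries'.

cherries


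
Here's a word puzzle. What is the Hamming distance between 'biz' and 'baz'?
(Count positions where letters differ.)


Alignment:
Position 1: 'b' vs 'b' = match
Position 2: 'i' vs 'a' = DIFFER
Position 3: 'z' vs 'z' = match
Total differences: 1

1


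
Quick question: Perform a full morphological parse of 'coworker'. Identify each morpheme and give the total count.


Step 1: Identify prefix: 'co' (meaning: together)
Step 2: Identify root: 'work'
Step 3: Identify suffix(es): 'er'
Decomposition: co- (prefix: together) + work (root) + -er (suffix: one who)
Total morphemes: 3

3 morphemes (co- (prefix: together) + work (root) + -er (suffix: one who))


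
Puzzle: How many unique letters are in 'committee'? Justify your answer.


Unique letters in 'committee': {c, e, i, m, o, t} = 6 distinct letters.

6


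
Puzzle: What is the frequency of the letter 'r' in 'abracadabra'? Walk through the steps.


Letter 'r' in 'abracadabra': found at position(s) 3, 10 = 2 occurrence(s).

2


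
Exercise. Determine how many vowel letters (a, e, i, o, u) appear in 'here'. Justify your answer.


Vowels in 'here': e, e = 2 vowels.

2


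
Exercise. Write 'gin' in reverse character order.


Reverse 'gin' character by character: 'nig'.

nig


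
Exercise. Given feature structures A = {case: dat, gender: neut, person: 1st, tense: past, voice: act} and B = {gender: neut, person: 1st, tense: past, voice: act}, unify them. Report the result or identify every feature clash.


Compare features:
case: A=dat vs B=_ -> unified: dat
gender: A=neut vs B=neut -> unified: neut
person: A=1st vs B=1st -> unified: 1st
tense: A=past vs B=past -> unified: past
voice: A=act vs B=act -> unified: act
No clashes found.

Unified: {case: dat, gender: neut, person: 1st, tense: past, voice: act}


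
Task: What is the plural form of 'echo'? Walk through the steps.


Apply rule: Add -es (consonant + o). 'echo' becomes 'echoes'.

echoes


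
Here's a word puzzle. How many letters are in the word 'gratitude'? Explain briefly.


Spell out 'gratitude' and number each letter: g(1), r(2), a(3), t(4), i(5), t(6), u(7), d(8), e(9). Total: 9 letters.

9


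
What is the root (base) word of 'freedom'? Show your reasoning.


Remove suffix '-dom' from 'freedom' to get root 'free'.

free


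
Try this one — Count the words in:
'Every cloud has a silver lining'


Split into words: Every | cloud | has | a | silver | lining = 6 words.

6


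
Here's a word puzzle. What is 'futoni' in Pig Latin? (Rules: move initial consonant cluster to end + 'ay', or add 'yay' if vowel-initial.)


'futoni': move consonant cluster 'f' to end and add 'ay': 'utonifay'.

utonifay


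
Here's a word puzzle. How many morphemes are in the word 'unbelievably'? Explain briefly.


Decomposition: un- (prefix) + believe (root) + -able (suffix) + -ly (suffix) = 4 morpheme(s)

4 morphemes


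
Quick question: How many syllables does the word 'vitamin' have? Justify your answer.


Break 'vitamin' into syllables: vi-ta-min -> vi | ta | min = 3 syllables

3 syllables


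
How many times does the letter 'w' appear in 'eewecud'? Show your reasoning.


Letter 'w' in 'eewecud': found at position(s) 3 = 1 occurrence(s).

1


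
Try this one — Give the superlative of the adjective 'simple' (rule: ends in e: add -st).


Apply superlative formation (ends in e: add -st): 'simple' -> 'simplest'.

simplest


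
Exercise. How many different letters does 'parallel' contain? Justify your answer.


Unique letters in 'parallel': {a, e, l, p, r} = 5 distinct letters.

5


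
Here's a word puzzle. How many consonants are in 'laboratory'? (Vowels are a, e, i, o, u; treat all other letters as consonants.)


Consonants in 'laboratory': l, b, r, t, r, y = 6 consonants.

6


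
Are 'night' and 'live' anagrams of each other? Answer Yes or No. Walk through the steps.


Sorted letters of 'night': 'ghint'
Sorted letters of 'live': 'eilv'
They do not match.

No


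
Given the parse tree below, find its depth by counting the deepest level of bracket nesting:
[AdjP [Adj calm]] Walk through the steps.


Count bracket nesting levels:
'[' at pos 0: depth = 1
'[' at pos 6: depth = 2
Maximum depth reached: 2

2


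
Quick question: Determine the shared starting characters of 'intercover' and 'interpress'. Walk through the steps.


Compare from the start: 5 characters match: 'inter'. Mismatch at position 6: 'c' vs 'p'.

inter


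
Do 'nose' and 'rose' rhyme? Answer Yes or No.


Rime (stressed vowel + following sounds) of 'nose': -ose = /oʊz/
Rime of 'rose': -ose = /oʊz/
/oʊz/ and /oʊz/ are the same ending sound, so the words rhyme.

Yes


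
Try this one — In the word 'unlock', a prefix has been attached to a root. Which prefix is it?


The word 'unlock' = 'un' (prefix) + 'lock' (root). The prefix is 'un'.

un


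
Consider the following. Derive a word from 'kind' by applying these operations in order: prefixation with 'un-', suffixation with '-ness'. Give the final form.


Step 1: Add prefix 'un-' to 'kind' = 'unkind'
Step 2: Add suffix '-ness' to 'unkind' = 'unkindness'

unkindness


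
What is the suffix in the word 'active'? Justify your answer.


The word 'active' = 'act' (root) + '-ive' (suffix). The suffix is '-ive'.

ive


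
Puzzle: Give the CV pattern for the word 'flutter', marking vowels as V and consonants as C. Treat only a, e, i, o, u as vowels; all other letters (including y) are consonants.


Letter mapping: f = C, l = C, u = V, t = C, t = C, e = V, r = C.

CCVCCVC


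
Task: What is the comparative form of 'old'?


Apply comparative formation (add -er): 'old' -> 'older'.

older


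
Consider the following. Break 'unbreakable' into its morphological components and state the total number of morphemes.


Step 1: Identify prefix: 'un' (meaning: not/reverse)
Step 2: Identify root: 'break'
Step 3: Identify suffix(es): 'able'
Decomposition: un- (prefix: not/reverse) + break (root) + -able (suffix: capable of)
Total morphemes: 3

3 morphemes (un- (prefix: not/reverse) + break (root) + -able (suffix: capable of))


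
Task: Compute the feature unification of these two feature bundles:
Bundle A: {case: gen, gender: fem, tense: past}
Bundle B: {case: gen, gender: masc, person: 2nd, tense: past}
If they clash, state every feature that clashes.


Compare features:
case: A=gen vs B=gen -> unified: gen
gender: A=fem vs B=masc -> CLASH
person: A=_ vs B=2nd -> unified: 2nd
tense: A=past vs B=past -> unified: past
Clash detected on feature 'gender' (fem vs masc); unification fails.

CLASH on 'gender' (fem vs masc)


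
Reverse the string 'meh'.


Reverse 'meh' character by character: 'hem'.

hem


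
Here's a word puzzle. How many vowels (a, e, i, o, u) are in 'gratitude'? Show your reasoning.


Vowels in 'gratitude': a, i, u, e = 4 vowels.

4


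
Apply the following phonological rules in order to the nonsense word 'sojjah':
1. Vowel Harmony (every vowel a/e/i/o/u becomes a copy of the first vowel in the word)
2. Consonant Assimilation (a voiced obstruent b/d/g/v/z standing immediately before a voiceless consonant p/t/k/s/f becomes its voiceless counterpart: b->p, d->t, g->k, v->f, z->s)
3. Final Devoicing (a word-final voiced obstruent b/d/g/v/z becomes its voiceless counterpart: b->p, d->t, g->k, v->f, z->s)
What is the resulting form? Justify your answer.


Starting form: 'sojjah'
Rule 1: Vowel Harmony: all vowels become 'o' (matching first vowel). 'sojjah' -> 'sojjoh'
Rule 2: Consonant Assimilation: no voiced obstruent (b/d/g/v/z) stands immediately before a voiceless consonant (p/t/k/s/f). No change.
Rule 3: Final Devoicing: final consonant 'h' is not one of the voiced obstruents b/d/g/v/z. No change.
Final form: 'sojjoh'

sojjoh


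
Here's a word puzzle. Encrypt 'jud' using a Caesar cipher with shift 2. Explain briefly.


Shift each letter by 2: j -> l, u -> w, d -> f. Result: 'lwf'.

lwf


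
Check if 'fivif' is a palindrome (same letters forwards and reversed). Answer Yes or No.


Forward: 'fivif'
Reversed: 'fivif'
They are identical.

Yes


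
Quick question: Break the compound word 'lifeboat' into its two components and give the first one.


Split 'lifeboat' into 'life' + 'boat'. The first part is 'life'.

life


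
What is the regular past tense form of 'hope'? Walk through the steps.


Apply rule: Add -d (word ends in -e). 'hope' becomes 'hoped'.

hoped


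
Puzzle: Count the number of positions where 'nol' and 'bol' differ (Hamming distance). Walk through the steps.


Alignment:
Position 1: 'n' vs 'b' = DIFFER
Position 2: 'o' vs 'o' = match
Position 3: 'l' vs 'l' = match
Total differences: 1

1


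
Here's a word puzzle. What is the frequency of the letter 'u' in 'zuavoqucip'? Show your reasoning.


Letter 'u' in 'zuavoqucip': found at position(s) 2, 7 = 2 occurrence(s).

2


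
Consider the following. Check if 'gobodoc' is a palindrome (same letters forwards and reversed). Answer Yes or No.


Forward: 'gobodoc'
Reversed: 'codobog'
They differ.

No


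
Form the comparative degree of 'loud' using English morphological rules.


Apply comparative formation (add -er): 'loud' -> 'louder'.

louder


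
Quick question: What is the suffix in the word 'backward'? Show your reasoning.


The word 'backward' = 'back' (root) + '-ward' (suffix). The suffix is '-ward'.

ward


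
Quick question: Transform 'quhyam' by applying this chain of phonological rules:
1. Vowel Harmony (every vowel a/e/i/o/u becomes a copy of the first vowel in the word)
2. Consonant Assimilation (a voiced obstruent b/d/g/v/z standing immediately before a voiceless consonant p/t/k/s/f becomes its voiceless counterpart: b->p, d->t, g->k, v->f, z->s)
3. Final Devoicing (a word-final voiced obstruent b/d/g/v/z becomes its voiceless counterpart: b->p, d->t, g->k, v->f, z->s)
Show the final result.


Starting form: 'quhyam'
Rule 1: Vowel Harmony: all vowels become 'u' (matching first vowel). 'quhyam' -> 'quhyum'
Rule 2: Consonant Assimilation: no voiced obstruent (b/d/g/v/z) stands immediately before a voiceless consonant (p/t/k/s/f). No change.
Rule 3: Final Devoicing: final consonant 'm' is not one of the voiced obstruents b/d/g/v/z. No change.
Final form: 'quhyum'

quhyum


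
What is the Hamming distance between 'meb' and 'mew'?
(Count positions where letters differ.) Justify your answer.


Alignment:
Position 1: 'm' vs 'm' = match
Position 2: 'e' vs 'e' = match
Position 3: 'b' vs 'w' = DIFFER
Total differences: 1

1


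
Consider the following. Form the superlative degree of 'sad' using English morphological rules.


Apply superlative formation (double final consonant, add -est): 'sad' -> 'saddest'.

saddest


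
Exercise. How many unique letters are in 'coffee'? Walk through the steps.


Unique letters in 'coffee': {c, e, f, o} = 4 distinct letters.

4


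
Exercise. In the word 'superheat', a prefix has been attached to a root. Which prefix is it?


The word 'superheat' = 'super' (prefix) + 'heat' (root). The prefix is 'super'.

super


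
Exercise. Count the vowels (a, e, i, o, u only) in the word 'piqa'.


Vowels in 'piqa': i, a = 2 vowels.

2


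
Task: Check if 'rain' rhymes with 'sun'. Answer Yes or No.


Rime (stressed vowel + following sounds) of 'rain': -ain = /eɪn/
Rime of 'sun': -un = /ʌn/
/eɪn/ and /ʌn/ are different ending sounds, so the words do not rhyme.

No


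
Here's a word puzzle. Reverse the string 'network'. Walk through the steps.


Reverse 'network' character by character: 'krowten'.

krowten


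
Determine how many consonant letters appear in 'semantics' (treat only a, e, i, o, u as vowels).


Consonants in 'semantics': s, m, n, t, c, s = 6 consonants.

6


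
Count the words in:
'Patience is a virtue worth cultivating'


Split into words: Patience | is | a | virtue | worth | cultivating = 6 words.

6


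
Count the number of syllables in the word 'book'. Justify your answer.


Break 'book' into syllables: book -> book = 1 syllable

1 syllable


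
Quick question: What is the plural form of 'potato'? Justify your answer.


Apply rule: Add -es (consonant + o). 'potato' becomes 'potatoes'.

potatoes


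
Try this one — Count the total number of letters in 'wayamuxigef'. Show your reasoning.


Spell out 'wayamuxigef' and number each letter: w(1), a(2), y(3), a(4), m(5), u(6), x(7), i(8), g(9), e(10), f(11). Total: 11 letters.

11


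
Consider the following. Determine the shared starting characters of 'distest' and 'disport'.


Compare from the start: 3 characters match: 'dis'. Mismatch at position 4: 't' vs 'p'.

dis


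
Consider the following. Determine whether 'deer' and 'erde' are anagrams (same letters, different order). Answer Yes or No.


Sorted letters of 'deer': 'deer'
Sorted letters of 'erde': 'deer'
They match.

Yes


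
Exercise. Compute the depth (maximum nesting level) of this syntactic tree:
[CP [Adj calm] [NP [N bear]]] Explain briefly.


Count bracket nesting levels:
'[' at pos 0: depth = 1
'[' at pos 4: depth = 2
'[' at pos 15: depth = 2
'[' at pos 19: depth = 3
Maximum depth reached: 3

3


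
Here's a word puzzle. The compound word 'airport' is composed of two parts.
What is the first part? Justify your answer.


Split 'airport' into 'air' + 'port'. The first part is 'air'.

air


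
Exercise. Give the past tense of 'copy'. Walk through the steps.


Apply rule: Change -y to -ied. 'copy' becomes 'copied'.

copied


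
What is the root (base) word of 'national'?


Remove suffix '-al' from 'national' to get root 'nation'.

nation


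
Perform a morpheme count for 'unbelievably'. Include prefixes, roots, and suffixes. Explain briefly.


Decomposition: un- (prefix) + believe (root) + -able (suffix) + -ly (suffix) = 4 morpheme(s)

4 morphemes


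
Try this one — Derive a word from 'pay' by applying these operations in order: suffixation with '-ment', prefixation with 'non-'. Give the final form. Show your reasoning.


Step 1: Add suffix '-ment' to 'pay' = 'payment'
Step 2: Add prefix 'non-' to 'payment' = 'nonpayment'

nonpayment


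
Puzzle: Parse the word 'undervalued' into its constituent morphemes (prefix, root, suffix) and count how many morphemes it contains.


Step 1: Identify prefix: 'under' (meaning: beneath/insufficient)
Step 2: Identify root: 'value'
Step 3: Identify suffix(es): 'ed'
Decomposition: under- (prefix: beneath/insufficient) + value (root) + -ed (suffix: past)
Total morphemes: 3

3 morphemes (under- (prefix: beneath/insufficient) + value (root) + -ed (suffix: past))


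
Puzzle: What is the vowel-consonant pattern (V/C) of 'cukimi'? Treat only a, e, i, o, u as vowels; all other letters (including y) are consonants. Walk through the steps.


Letter mapping: c = C, u = V, k = C, i = V, m = C, i = V.

CVCVCV


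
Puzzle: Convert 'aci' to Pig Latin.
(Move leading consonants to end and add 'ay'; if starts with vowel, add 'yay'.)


'aci' starts with a vowel, so add 'yay': 'aciyay'.

aciyay


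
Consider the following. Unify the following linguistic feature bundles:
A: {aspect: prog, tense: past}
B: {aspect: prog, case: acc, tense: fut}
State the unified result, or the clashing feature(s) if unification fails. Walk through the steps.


Compare features:
aspect: A=prog vs B=prog -> unified: prog
case: A=_ vs B=acc -> unified: acc
tense: A=past vs B=fut -> CLASH
Clash detected on feature 'tense' (past vs fut); unification fails.

CLASH on 'tense' (past vs fut)


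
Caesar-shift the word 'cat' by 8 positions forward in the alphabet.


Shift each letter by 8: c -> k, a -> i, t -> b. Result: 'kib'.

kib


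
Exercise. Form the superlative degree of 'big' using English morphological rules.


Apply superlative formation (double final consonant, add -est): 'big' -> 'biggest'.

biggest


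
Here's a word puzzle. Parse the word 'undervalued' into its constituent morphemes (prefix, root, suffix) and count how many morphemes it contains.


Step 1: Identify prefix: 'under' (meaning: beneath/insufficient)
Step 2: Identify root: 'value'
Step 3: Identify suffix(es): 'ed'
Decomposition: under- (prefix: beneath/insufficient) + value (root) + -ed (suffix: past)
Total morphemes: 3

3 morphemes (under- (prefix: beneath/insufficient) + value (root) + -ed (suffix: past))


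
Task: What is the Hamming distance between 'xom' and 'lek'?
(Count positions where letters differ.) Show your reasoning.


Alignment:
Position 1: 'x' vs 'l' = DIFFER
Position 2: 'o' vs 'e' = DIFFER
Position 3: 'm' vs 'k' = DIFFER
Total differences: 3

3


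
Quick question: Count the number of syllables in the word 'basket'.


Break 'basket' into syllables: bas-ket -> bas | ket = 2 syllables

2 syllables


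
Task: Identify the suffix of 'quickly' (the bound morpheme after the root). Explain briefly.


The word 'quickly' = 'quick' (root) + '-ly' (suffix). The suffix is '-ly'.

ly


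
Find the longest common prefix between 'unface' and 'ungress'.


Compare from the start: 2 characters match: 'un'. Mismatch at position 3: 'f' vs 'g'.

un


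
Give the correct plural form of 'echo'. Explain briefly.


Apply rule: Add -es (consonant + o). 'echo' becomes 'echoes'.

echoes


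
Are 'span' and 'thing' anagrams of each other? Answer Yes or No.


Sorted letters of 'span': 'anps'
Sorted letters of 'thing': 'ghint'
They do not match.

No


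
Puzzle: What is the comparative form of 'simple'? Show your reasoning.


Apply comparative formation (ends in e: add -r): 'simple' -> 'simpler'.

simpler


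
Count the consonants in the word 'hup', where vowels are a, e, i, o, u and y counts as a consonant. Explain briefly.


Consonants in 'hup': h, p = 2 consonants.

2


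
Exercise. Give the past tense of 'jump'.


Apply rule: Add -ed. 'jump' becomes 'jumped'.

jumped


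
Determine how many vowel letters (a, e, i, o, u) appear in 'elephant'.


Vowels in 'elephant': e, e, a = 3 vowels.

3


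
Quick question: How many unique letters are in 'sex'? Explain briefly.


Unique letters in 'sex': {e, s, x} = 3 distinct letters.

3


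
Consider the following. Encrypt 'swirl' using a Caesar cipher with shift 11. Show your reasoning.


Shift each letter by 11: s -> d, w -> h, i -> t, r -> c, l -> w. Result: 'dhtcw'.

dhtcw


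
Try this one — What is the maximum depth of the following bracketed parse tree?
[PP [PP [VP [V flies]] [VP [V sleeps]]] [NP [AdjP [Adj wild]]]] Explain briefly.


Count bracket nesting levels:
'[' at pos 0: depth = 1
'[' at pos 4: depth = 2
'[' at pos 8: depth = 3
'[' at pos 12: depth = 4
'[' at pos 23: depth = 3
'[' at pos 27: depth = 4
'[' at pos 40: depth = 2
'[' at pos 44: depth = 3
'[' at pos 50: depth = 4
Maximum depth reached: 4

4


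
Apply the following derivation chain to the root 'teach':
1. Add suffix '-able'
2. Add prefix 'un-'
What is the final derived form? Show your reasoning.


Step 1: Add suffix '-able' to 'teach' = 'teachable'
Step 2: Add prefix 'un-' to 'teachable' = 'unteachable'

unteachable


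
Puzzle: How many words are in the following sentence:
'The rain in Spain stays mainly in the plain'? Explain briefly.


Split into words: The | rain | in | Spain | stays | mainly | in | the | plain = 9 words.

9


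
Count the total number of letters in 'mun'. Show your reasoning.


Spell out 'mun' and number each letter: m(1), u(2), n(3). Total: 3 letters.

3


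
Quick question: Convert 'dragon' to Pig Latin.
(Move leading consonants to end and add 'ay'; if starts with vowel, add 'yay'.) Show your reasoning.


'dragon': move consonant cluster 'dr' to end and add 'ay': 'agondray'.

agondray


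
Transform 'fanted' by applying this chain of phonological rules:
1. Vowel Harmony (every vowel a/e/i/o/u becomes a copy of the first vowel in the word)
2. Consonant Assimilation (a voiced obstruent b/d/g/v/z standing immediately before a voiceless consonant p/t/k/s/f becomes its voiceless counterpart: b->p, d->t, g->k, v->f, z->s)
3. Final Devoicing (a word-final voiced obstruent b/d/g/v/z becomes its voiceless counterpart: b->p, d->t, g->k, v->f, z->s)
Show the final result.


Starting form: 'fanted'
Rule 1: Vowel Harmony: all vowels become 'a' (matching first vowel). 'fanted' -> 'fantad'
Rule 2: Consonant Assimilation: no voiced obstruent (b/d/g/v/z) stands immediately before a voiceless consonant (p/t/k/s/f). No change.
Rule 3: Final Devoicing: word-final voiced obstruent 'd' becomes voiceless 't'. 'fantad' -> 'fantat'
Final form: 'fantat'

fantat


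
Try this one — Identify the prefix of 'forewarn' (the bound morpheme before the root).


The word 'forewarn' = 'fore' (prefix) + 'warn' (root). The prefix is 'fore'.

fore


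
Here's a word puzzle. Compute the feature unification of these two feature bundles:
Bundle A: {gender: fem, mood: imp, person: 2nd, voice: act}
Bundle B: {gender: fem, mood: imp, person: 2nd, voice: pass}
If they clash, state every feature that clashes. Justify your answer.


Compare features:
gender: A=fem vs B=fem -> unified: fem
mood: A=imp vs B=imp -> unified: imp
person: A=2nd vs B=2nd -> unified: 2nd
voice: A=act vs B=pass -> CLASH
Clash detected on feature 'voice' (act vs pass); unification fails.

CLASH on 'voice' (act vs pass)
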